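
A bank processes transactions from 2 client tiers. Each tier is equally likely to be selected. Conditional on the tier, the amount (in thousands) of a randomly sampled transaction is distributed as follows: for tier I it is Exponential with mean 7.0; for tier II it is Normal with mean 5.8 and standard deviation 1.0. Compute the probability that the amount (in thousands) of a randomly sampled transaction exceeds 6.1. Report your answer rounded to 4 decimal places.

0.4002

Conditional on each tier, P(X > 6.1): I: 0.418353; II: 0.382089.
By total probability, P(X > 6.1) = 0.5·0.418353 + 0.5·0.382089 = 0.400221.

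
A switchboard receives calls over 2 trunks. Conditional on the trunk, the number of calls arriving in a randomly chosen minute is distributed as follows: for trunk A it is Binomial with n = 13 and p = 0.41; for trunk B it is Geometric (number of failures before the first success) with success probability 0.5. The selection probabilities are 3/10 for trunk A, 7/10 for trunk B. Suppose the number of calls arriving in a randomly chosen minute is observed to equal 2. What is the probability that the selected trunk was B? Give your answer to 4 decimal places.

0.8806

Likelihoods P(X=2 | ·): A: 0.0395398; B: 0.125.
Posterior ∝ prior × likelihood. Numerator for B: 0.7·0.125 = 0.0875.
Normalizing constant: 0.3·0.0395398 + 0.7·0.125 = 0.0993619.
P(B | observation) = 0.0875 / 0.0993619 = 0.880619.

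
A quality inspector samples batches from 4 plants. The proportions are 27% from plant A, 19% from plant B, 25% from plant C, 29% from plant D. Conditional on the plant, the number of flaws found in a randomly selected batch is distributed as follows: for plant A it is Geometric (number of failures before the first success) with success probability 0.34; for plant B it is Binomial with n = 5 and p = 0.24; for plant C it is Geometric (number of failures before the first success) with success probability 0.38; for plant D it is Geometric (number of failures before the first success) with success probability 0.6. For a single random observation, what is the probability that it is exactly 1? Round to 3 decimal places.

Conditional on each plant, P(X = 1): A: 0.2244; B: 0.400346; C: 0.2356; D: 0.24.
By total probability, P(X = 1) = 0.27·0.2244 + 0.19·0.400346 + 0.25·0.2356 + 0.29·0.24 = 0.265154.

0.265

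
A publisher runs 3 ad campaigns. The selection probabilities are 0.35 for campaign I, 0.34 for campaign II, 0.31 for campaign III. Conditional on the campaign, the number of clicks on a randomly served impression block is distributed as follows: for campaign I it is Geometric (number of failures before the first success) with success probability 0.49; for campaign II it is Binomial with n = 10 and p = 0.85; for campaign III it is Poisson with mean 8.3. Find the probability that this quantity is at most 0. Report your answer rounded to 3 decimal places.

Conditional on each campaign, P(X ≤ 0): I: 0.49; II: 5.7665e-09; III: 0.000248517.
By total probability, P(X ≤ 0) = 0.35·0.49 + 0.34·5.7665e-09 + 0.31·0.000248517 = 0.171577.

0.172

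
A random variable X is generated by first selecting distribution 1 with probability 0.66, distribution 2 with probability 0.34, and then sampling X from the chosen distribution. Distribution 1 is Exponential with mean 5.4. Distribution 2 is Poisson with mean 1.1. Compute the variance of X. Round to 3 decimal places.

Per component, 1: μ=5.4, E[X²]=58.32; 2: μ=1.1, E[X²]=2.31.
E[X] = 0.66·5.4 + 0.34·1.1 = 3.938.
E[X²] = 0.66·58.32 + 0.34·2.31 = 39.2766.
Var(X) = E[X²] − (E[X])² = 39.2766 − 15.5078 = 23.7688.

23.769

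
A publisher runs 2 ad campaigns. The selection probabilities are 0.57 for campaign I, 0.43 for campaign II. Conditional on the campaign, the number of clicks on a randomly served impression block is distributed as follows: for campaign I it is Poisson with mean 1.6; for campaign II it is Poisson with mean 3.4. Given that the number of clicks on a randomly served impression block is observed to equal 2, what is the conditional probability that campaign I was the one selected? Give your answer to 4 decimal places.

0.6398

Likelihoods P(X=2 | ·): I: 0.258428; II: 0.192898.
Posterior ∝ prior × likelihood. Numerator for I: 0.57·0.258428 = 0.147304.
Normalizing constant: 0.57·0.258428 + 0.43·0.192898 = 0.23025.
P(I | observation) = 0.147304 / 0.23025 = 0.639757.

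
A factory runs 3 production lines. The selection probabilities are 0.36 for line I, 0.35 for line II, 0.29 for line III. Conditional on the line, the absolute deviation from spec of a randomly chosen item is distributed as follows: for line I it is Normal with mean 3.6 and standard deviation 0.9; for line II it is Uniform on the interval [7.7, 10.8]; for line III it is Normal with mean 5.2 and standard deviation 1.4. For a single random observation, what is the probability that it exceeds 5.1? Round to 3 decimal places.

Conditional on each line, P(X > 5.1): I: 0.0477904; II: 1; III: 0.528472.
By total probability, P(X > 5.1) = 0.36·0.0477904 + 0.35·1 + 0.29·0.528472 = 0.520461.

0.520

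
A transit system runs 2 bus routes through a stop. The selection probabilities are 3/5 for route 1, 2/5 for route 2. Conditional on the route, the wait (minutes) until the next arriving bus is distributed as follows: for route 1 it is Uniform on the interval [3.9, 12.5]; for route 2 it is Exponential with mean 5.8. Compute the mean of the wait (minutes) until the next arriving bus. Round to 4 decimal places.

7.2400

Component means — 1: 8.2; 2: 5.8.
E[X] = 0.6·8.2 + 0.4·5.8 = 7.24.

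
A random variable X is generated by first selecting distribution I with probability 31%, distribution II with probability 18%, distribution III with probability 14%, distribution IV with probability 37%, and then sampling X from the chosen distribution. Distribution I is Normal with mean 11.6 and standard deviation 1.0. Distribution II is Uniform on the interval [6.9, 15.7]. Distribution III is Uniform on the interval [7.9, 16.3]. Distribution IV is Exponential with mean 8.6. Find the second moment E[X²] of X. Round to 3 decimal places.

142.220

For each component E[X²] = Var + (mean)², giving I: 135.56; II: 134.143; III: 152.29; IV: 147.92.
Overall E[X²] = 0.31·135.56 + 0.18·134.143 + 0.14·152.29 + 0.37·147.92 = 142.22.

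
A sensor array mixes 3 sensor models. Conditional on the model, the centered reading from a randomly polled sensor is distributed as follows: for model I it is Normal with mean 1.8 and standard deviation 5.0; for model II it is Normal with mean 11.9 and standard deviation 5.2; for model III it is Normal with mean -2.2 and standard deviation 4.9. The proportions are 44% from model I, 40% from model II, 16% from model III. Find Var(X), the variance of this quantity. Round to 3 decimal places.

57.462

Per component, I: μ=1.8, E[X²]=28.24; II: μ=11.9, E[X²]=168.65; III: μ=-2.2, E[X²]=28.85.
E[X] = 0.44·1.8 + 0.4·11.9 + 0.16·-2.2 = 5.2.
E[X²] = 0.44·28.24 + 0.4·168.65 + 0.16·28.85 = 84.5016.
Var(X) = E[X²] − (E[X])² = 84.5016 − 27.04 = 57.4616.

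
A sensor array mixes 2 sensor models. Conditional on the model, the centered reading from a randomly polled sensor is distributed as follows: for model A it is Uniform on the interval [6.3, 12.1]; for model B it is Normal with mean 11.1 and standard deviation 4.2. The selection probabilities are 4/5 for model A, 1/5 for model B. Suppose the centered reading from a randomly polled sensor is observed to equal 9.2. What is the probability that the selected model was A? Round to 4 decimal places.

0.8894

Likelihoods f(9.2 | ·): A: 0.172414; B: 0.0857476.
Posterior ∝ prior × likelihood. Numerator for A: 0.8·0.172414 = 0.137931.
Normalizing constant: 0.8·0.172414 + 0.2·0.0857476 = 0.155081.
P(A | observation) = 0.137931 / 0.155081 = 0.889415.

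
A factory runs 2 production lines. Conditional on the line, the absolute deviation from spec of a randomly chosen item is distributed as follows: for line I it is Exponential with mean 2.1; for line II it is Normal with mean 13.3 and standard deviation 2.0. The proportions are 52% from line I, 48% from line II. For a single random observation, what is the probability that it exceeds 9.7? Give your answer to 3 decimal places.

0.468

Conditional on each line, P(X > 9.7): I: 0.00986218; II: 0.96407.
By total probability, P(X > 9.7) = 0.52·0.00986218 + 0.48·0.96407 = 0.467882.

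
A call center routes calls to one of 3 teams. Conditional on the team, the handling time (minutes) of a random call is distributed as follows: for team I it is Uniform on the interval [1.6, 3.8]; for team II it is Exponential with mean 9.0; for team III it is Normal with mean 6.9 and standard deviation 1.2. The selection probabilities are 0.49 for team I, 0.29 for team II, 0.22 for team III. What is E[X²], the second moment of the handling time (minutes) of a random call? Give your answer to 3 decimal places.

61.541

For each component E[X²] = Var + (mean)², giving I: 7.69333; II: 162; III: 49.05.
Overall E[X²] = 0.49·7.69333 + 0.29·162 + 0.22·49.05 = 61.5407.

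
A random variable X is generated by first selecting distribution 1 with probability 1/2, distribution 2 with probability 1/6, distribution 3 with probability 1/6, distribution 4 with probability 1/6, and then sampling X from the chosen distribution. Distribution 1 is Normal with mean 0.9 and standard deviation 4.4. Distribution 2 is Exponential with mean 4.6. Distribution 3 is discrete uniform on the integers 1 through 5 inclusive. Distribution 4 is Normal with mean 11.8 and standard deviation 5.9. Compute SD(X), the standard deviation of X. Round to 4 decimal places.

Per component, 1: μ=0.9, E[X²]=20.17; 2: μ=4.6, E[X²]=42.32; 3: μ=3, E[X²]=11; 4: μ=11.8, E[X²]=174.05.
E[X] = 0.5·0.9 + 0.166667·4.6 + 0.166667·3 + 0.166667·11.8 = 3.68333.
E[X²] = 0.5·20.17 + 0.166667·42.32 + 0.166667·11 + 0.166667·174.05 = 47.98.
Var(X) = E[X²] − (E[X])² = 47.98 − 13.5669 = 34.4131.
SD(X) = √34.4131 = 5.86626.

5.8663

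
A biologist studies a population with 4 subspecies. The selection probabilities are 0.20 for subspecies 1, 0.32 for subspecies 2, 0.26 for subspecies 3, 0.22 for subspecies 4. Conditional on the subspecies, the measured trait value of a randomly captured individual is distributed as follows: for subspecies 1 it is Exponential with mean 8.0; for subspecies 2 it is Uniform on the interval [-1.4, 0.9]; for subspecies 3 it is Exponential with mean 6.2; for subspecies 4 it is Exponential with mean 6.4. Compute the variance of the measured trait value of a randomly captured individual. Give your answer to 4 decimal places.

43.1607

Per component, 1: μ=8, E[X²]=128; 2: μ=-0.25, E[X²]=0.503333; 3: μ=6.2, E[X²]=76.88; 4: μ=6.4, E[X²]=81.92.
E[X] = 0.2·8 + 0.32·-0.25 + 0.26·6.2 + 0.22·6.4 = 4.54.
E[X²] = 0.2·128 + 0.32·0.503333 + 0.26·76.88 + 0.22·81.92 = 63.7723.
Var(X) = E[X²] − (E[X])² = 63.7723 − 20.6116 = 43.1607.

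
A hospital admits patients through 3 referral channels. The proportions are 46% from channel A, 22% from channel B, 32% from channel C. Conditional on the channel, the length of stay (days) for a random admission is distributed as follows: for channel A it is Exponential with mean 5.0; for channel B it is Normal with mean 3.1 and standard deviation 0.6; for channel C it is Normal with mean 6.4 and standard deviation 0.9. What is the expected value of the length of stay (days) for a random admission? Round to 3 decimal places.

5.030

Component means — A: 5; B: 3.1; C: 6.4.
E[X] = 0.46·5 + 0.22·3.1 + 0.32·6.4 = 5.03.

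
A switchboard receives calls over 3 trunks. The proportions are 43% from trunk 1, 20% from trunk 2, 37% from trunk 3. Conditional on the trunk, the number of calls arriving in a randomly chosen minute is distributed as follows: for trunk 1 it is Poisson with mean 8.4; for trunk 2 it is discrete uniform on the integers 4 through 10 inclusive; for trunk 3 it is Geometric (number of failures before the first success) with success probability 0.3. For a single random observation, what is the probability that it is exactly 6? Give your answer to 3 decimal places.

Conditional on each trunk, P(X = 6): 1: 0.109716; 2: 0.142857; 3: 0.0352947.
By total probability, P(X = 6) = 0.43·0.109716 + 0.2·0.142857 + 0.37·0.0352947 = 0.0888083.

0.089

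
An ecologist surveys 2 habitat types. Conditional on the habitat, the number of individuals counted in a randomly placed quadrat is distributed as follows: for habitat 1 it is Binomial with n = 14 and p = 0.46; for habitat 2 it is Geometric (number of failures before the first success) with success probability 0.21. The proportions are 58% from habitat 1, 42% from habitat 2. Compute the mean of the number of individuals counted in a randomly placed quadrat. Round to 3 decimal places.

5.315

Component means — 1: 6.44; 2: 3.7619.
E[X] = 0.58·6.44 + 0.42·3.7619 = 5.3152.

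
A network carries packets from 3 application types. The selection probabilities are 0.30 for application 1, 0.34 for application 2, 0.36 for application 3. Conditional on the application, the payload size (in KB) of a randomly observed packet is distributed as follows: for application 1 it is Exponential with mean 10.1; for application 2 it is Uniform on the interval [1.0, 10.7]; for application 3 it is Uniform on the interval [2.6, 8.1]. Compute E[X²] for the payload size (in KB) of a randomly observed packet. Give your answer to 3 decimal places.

86.719

For each component E[X²] = Var + (mean)², giving 1: 204.02; 2: 42.0633; 3: 31.1433.
Overall E[X²] = 0.3·204.02 + 0.34·42.0633 + 0.36·31.1433 = 86.7191.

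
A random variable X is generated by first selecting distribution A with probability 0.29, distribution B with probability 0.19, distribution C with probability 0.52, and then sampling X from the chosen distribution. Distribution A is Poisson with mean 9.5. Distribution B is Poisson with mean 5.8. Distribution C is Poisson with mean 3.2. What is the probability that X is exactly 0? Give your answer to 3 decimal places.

Conditional on each component, P(X = 0): A: 7.48518e-05; B: 0.00302755; C: 0.0407622.
By total probability, P(X = 0) = 0.29·7.48518e-05 + 0.19·0.00302755 + 0.52·0.0407622 = 0.0217933.

0.022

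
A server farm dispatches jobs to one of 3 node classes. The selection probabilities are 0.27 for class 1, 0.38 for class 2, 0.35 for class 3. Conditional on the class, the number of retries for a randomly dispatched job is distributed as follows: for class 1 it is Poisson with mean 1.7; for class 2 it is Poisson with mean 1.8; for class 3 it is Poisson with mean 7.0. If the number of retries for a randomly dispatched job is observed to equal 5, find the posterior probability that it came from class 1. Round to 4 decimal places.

0.0966

Likelihoods P(X=5 | ·): 1: 0.0216154; 2: 0.0260286; 3: 0.127717.
Posterior ∝ prior × likelihood. Numerator for 1: 0.27·0.0216154 = 0.00583615.
Normalizing constant: 0.27·0.0216154 + 0.38·0.0260286 + 0.35·0.127717 = 0.0604279.
P(1 | observation) = 0.00583615 / 0.0604279 = 0.0965805.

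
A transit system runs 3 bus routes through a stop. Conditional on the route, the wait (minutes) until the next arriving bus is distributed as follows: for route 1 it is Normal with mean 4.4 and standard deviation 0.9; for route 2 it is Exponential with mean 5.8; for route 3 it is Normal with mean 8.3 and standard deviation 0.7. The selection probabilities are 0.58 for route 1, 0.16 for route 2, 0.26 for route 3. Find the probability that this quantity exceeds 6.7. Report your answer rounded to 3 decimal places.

0.311

Conditional on each route, P(X > 6.7): 1: 0.00530092; 2: 0.315003; 3: 0.988865.
By total probability, P(X > 6.7) = 0.58·0.00530092 + 0.16·0.315003 + 0.26·0.988865 = 0.31058.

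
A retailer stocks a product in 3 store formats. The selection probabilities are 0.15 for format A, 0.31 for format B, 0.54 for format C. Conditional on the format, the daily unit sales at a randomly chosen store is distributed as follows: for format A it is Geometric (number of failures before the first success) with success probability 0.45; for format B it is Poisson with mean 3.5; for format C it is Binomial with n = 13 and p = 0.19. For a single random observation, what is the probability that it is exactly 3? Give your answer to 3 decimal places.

Conditional on each format, P(X = 3): A: 0.0748688; B: 0.215785; C: 0.238494.
By total probability, P(X = 3) = 0.15·0.0748688 + 0.31·0.215785 + 0.54·0.238494 = 0.20691.

0.207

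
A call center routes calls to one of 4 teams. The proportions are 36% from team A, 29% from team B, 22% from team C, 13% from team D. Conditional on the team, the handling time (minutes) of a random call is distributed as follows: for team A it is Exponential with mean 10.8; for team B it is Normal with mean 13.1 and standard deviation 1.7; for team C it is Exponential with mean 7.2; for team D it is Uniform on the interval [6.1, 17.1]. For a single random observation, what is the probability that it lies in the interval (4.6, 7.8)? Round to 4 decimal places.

Conditional on each team, P(4.6 < X < 7.8): A: 0.167493; B: 0.000911218; C: 0.189413; D: 0.154545.
By total probability, P(4.6 < X < 7.8) = 0.36·0.167493 + 0.29·0.000911218 + 0.22·0.189413 + 0.13·0.154545 = 0.122324.

0.1223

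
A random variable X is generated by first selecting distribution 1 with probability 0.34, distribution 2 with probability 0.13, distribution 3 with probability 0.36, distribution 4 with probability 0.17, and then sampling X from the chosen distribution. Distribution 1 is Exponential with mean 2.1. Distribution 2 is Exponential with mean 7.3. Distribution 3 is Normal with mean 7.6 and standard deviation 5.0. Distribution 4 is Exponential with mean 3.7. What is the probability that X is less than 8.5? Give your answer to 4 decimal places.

0.7821

Conditional on each component, P(X < 8.5): 1: 0.982536; 2: 0.687885; 3: 0.571424; 4: 0.89947.
By total probability, P(X < 8.5) = 0.34·0.982536 + 0.13·0.687885 + 0.36·0.571424 + 0.17·0.89947 = 0.78211.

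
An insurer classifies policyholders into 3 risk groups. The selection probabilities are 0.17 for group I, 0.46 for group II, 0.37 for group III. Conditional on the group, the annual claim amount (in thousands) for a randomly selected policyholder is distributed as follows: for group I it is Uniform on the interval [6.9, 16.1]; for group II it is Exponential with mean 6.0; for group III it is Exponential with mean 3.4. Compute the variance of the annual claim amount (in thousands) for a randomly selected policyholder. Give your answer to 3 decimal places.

Per component, I: μ=11.5, E[X²]=139.303; II: μ=6, E[X²]=72; III: μ=3.4, E[X²]=23.12.
E[X] = 0.17·11.5 + 0.46·6 + 0.37·3.4 = 5.973.
E[X²] = 0.17·139.303 + 0.46·72 + 0.37·23.12 = 65.356.
Var(X) = E[X²] − (E[X])² = 65.356 − 35.6767 = 29.6792.

29.679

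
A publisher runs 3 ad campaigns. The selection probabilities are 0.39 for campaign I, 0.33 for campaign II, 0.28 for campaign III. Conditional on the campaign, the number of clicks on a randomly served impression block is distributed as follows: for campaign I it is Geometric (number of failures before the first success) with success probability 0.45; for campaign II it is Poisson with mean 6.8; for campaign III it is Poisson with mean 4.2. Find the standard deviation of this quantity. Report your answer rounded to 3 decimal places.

Per component, I: μ=1.22222, E[X²]=4.20988; II: μ=6.8, E[X²]=53.04; III: μ=4.2, E[X²]=21.84.
E[X] = 0.39·1.22222 + 0.33·6.8 + 0.28·4.2 = 3.89667.
E[X²] = 0.39·4.20988 + 0.33·53.04 + 0.28·21.84 = 25.2603.
Var(X) = E[X²] − (E[X])² = 25.2603 − 15.184 = 10.0762.
SD(X) = √10.0762 = 3.17431.

3.174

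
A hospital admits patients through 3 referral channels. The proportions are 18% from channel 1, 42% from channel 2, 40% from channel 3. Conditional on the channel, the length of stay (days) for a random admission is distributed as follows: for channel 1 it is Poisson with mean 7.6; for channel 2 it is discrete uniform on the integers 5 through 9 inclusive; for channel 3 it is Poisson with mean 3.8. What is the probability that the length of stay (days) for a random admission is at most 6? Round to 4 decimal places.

Conditional on each channel, P(X ≤ 6): 1: 0.364621; 2: 0.4; 3: 0.909108.
By total probability, P(X ≤ 6) = 0.18·0.364621 + 0.42·0.4 + 0.4·0.909108 = 0.597275.

0.5973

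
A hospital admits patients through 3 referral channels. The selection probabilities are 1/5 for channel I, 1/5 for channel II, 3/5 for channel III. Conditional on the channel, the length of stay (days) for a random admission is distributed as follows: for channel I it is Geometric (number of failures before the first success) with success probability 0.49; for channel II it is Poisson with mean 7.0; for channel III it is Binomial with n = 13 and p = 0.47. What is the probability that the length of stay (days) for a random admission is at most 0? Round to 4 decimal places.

Conditional on each channel, P(X ≤ 0): I: 0.49; II: 0.000911882; III: 0.000260367.
By total probability, P(X ≤ 0) = 0.2·0.49 + 0.2·0.000911882 + 0.6·0.000260367 = 0.0983386.

0.0983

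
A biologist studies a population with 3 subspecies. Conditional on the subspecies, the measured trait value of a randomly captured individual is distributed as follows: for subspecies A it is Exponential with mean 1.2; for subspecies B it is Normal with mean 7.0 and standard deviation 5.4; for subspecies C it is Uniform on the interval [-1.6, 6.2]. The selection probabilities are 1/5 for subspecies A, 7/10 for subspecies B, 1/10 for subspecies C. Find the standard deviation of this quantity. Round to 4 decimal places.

Per component, A: μ=1.2, E[X²]=2.88; B: μ=7, E[X²]=78.16; C: μ=2.3, E[X²]=10.36.
E[X] = 0.2·1.2 + 0.7·7 + 0.1·2.3 = 5.37.
E[X²] = 0.2·2.88 + 0.7·78.16 + 0.1·10.36 = 56.324.
Var(X) = E[X²] − (E[X])² = 56.324 − 28.8369 = 27.4871.
SD(X) = √27.4871 = 5.24281.

5.2428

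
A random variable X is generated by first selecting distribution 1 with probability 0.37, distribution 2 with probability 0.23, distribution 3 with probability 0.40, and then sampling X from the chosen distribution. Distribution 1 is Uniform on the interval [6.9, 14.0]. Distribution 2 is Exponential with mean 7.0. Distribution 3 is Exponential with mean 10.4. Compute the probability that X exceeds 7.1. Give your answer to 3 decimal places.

0.645

Conditional on each component, P(X > 7.1): 1: 0.971831; 2: 0.362661; 3: 0.505255.
By total probability, P(X > 7.1) = 0.37·0.971831 + 0.23·0.362661 + 0.4·0.505255 = 0.645092.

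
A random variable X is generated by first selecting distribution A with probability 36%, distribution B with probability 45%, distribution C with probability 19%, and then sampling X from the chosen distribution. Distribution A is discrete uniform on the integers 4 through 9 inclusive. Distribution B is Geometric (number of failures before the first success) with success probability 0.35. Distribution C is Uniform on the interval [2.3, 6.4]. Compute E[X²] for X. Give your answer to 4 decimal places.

24.0612

For each component E[X²] = Var + (mean)², giving A: 45.1667; B: 8.7551; C: 20.3233.
Overall E[X²] = 0.36·45.1667 + 0.45·8.7551 + 0.19·20.3233 = 24.0612.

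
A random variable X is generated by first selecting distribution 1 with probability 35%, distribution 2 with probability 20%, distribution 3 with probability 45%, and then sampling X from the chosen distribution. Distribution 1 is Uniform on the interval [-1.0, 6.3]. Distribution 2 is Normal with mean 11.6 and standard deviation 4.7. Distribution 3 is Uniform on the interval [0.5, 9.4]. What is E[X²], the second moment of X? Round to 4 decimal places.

For each component E[X²] = Var + (mean)², giving 1: 11.4633; 2: 156.65; 3: 31.1033.
Overall E[X²] = 0.35·11.4633 + 0.2·156.65 + 0.45·31.1033 = 49.3387.

49.3387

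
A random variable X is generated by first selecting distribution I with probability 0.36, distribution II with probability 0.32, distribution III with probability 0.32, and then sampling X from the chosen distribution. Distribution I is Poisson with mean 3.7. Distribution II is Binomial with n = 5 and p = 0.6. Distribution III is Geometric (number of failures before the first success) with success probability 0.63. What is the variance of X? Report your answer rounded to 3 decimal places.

3.783

Per component, I: μ=3.7, E[X²]=17.39; II: μ=3, E[X²]=10.2; III: μ=0.587302, E[X²]=1.27715.
E[X] = 0.36·3.7 + 0.32·3 + 0.32·0.587302 = 2.47994.
E[X²] = 0.36·17.39 + 0.32·10.2 + 0.32·1.27715 = 9.93309.
Var(X) = E[X²] − (E[X])² = 9.93309 − 6.15009 = 3.783.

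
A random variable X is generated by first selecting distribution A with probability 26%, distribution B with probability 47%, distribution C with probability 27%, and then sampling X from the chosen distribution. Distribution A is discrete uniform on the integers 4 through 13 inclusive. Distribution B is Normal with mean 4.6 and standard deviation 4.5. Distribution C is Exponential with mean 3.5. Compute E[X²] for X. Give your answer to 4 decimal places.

47.0077

For each component E[X²] = Var + (mean)², giving A: 80.5; B: 41.41; C: 24.5.
Overall E[X²] = 0.26·80.5 + 0.47·41.41 + 0.27·24.5 = 47.0077.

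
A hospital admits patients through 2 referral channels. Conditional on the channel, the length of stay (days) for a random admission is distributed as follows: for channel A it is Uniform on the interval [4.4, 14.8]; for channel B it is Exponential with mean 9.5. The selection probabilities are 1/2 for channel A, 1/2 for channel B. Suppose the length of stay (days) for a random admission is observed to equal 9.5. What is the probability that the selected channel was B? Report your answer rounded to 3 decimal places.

0.287

Likelihoods f(9.5 | ·): A: 0.0961538; B: 0.0387242.
Posterior ∝ prior × likelihood. Numerator for B: 0.5·0.0387242 = 0.0193621.
Normalizing constant: 0.5·0.0961538 + 0.5·0.0387242 = 0.067439.
P(B | observation) = 0.0193621 / 0.067439 = 0.287105.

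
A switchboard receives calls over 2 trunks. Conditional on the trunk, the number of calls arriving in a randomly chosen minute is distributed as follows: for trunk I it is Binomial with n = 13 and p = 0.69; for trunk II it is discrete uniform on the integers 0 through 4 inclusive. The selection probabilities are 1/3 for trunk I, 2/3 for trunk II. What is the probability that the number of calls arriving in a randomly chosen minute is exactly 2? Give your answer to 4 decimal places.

0.1334

Conditional on each trunk, P(X = 2): I: 9.43564e-05; II: 0.2.
By total probability, P(X = 2) = 0.333333·9.43564e-05 + 0.666667·0.2 = 0.133365.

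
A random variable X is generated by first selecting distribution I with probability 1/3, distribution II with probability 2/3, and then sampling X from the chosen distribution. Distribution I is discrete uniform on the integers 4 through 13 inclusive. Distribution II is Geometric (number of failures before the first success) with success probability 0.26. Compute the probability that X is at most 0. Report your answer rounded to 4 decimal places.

Conditional on each component, P(X ≤ 0): I: 0; II: 0.26.
By total probability, P(X ≤ 0) = 0.333333·0 + 0.666667·0.26 = 0.173333.

0.1733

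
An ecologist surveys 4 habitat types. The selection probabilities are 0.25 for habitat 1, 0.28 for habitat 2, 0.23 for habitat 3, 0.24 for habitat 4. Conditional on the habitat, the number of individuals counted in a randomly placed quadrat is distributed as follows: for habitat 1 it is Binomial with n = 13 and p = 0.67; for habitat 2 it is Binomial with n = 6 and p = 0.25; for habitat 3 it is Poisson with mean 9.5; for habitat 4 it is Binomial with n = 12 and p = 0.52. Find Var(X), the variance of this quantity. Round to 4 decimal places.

Per component, 1: μ=8.71, E[X²]=78.7384; 2: μ=1.5, E[X²]=3.375; 3: μ=9.5, E[X²]=99.75; 4: μ=6.24, E[X²]=41.9328.
E[X] = 0.25·8.71 + 0.28·1.5 + 0.23·9.5 + 0.24·6.24 = 6.2801.
E[X²] = 0.25·78.7384 + 0.28·3.375 + 0.23·99.75 + 0.24·41.9328 = 53.636.
Var(X) = E[X²] − (E[X])² = 53.636 − 39.4397 = 14.1963.

14.1963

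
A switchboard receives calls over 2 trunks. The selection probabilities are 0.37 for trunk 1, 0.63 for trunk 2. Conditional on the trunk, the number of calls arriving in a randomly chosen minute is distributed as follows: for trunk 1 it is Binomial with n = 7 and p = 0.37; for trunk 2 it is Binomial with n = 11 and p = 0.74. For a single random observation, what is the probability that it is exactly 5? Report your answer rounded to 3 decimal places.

Conditional on each trunk, P(X = 5): 1: 0.0577975; 2: 0.0316695.
By total probability, P(X = 5) = 0.37·0.0577975 + 0.63·0.0316695 = 0.0413368.

0.041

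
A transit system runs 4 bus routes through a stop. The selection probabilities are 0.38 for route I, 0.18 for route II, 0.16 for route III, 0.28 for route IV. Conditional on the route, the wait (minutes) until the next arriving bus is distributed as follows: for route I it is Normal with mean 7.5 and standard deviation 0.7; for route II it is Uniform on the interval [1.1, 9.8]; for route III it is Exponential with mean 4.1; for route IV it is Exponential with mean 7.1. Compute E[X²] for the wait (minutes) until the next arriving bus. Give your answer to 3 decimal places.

For each component E[X²] = Var + (mean)², giving I: 56.74; II: 36.01; III: 33.62; IV: 100.82.
Overall E[X²] = 0.38·56.74 + 0.18·36.01 + 0.16·33.62 + 0.28·100.82 = 61.6518.

61.652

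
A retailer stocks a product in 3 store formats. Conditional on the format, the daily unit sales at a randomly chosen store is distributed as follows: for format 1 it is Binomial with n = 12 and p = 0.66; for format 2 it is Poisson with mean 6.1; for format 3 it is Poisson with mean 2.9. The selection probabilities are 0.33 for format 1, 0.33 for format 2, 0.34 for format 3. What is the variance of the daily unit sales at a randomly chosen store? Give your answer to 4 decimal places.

Per component, 1: μ=7.92, E[X²]=65.4192; 2: μ=6.1, E[X²]=43.31; 3: μ=2.9, E[X²]=11.31.
E[X] = 0.33·7.92 + 0.33·6.1 + 0.34·2.9 = 5.6126.
E[X²] = 0.33·65.4192 + 0.33·43.31 + 0.34·11.31 = 39.726.
Var(X) = E[X²] − (E[X])² = 39.726 − 31.5013 = 8.22476.

8.2248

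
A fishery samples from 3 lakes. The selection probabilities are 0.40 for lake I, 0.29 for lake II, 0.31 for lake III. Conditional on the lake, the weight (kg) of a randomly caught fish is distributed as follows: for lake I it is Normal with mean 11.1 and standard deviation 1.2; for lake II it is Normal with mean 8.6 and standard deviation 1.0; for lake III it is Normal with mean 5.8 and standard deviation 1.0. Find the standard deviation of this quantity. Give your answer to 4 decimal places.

2.4676

Per component, I: μ=11.1, E[X²]=124.65; II: μ=8.6, E[X²]=74.96; III: μ=5.8, E[X²]=34.64.
E[X] = 0.4·11.1 + 0.29·8.6 + 0.31·5.8 = 8.732.
E[X²] = 0.4·124.65 + 0.29·74.96 + 0.31·34.64 = 82.3368.
Var(X) = E[X²] − (E[X])² = 82.3368 − 76.2478 = 6.08898.
SD(X) = √6.08898 = 2.46759.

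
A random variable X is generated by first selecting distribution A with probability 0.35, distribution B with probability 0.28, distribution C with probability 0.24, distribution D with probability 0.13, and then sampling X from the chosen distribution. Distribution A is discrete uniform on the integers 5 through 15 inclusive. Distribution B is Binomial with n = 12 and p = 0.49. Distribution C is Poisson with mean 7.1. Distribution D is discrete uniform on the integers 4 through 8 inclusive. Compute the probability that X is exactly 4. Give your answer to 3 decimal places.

0.084

Conditional on each component, P(X = 4): A: 0; B: 0.130602; C: 0.0873638; D: 0.2.
By total probability, P(X = 4) = 0.35·0 + 0.28·0.130602 + 0.24·0.0873638 + 0.13·0.2 = 0.083536.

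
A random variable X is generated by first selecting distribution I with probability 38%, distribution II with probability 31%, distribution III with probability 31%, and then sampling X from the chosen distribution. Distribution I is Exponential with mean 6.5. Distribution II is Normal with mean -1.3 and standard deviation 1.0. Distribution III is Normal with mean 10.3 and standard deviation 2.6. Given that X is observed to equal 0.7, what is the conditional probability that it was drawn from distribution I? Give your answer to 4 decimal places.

0.7577

Likelihoods f(0.7 | ·): I: 0.138139; II: 0.053991; III: 0.000168089.
Posterior ∝ prior × likelihood. Numerator for I: 0.38·0.138139 = 0.0524928.
Normalizing constant: 0.38·0.138139 + 0.31·0.053991 + 0.31·0.000168089 = 0.0692821.
P(I | observation) = 0.0524928 / 0.0692821 = 0.757668.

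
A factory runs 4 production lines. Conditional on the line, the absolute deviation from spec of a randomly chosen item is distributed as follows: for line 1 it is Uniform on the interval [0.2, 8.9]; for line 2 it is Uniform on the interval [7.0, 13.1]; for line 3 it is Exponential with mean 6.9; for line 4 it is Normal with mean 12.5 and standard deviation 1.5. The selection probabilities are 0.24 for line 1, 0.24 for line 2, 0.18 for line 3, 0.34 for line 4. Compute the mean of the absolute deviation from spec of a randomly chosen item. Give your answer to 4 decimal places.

Component means — 1: 4.55; 2: 10.05; 3: 6.9; 4: 12.5.
E[X] = 0.24·4.55 + 0.24·10.05 + 0.18·6.9 + 0.34·12.5 = 8.996.

8.9960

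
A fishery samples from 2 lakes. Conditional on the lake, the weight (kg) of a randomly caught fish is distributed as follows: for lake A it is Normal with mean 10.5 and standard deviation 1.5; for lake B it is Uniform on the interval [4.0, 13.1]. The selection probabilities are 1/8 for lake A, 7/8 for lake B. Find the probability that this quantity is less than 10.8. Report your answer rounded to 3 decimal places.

0.726

Conditional on each lake, P(X < 10.8): A: 0.57926; B: 0.747253.
By total probability, P(X < 10.8) = 0.125·0.57926 + 0.875·0.747253 = 0.726254.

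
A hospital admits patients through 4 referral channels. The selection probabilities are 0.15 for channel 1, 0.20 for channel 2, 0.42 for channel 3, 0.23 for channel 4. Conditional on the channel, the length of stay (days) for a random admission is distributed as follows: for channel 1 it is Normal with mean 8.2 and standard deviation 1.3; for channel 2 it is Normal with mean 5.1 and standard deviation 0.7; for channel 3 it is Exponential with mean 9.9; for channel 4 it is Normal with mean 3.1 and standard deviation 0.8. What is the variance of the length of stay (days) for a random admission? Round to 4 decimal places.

Per component, 1: μ=8.2, E[X²]=68.93; 2: μ=5.1, E[X²]=26.5; 3: μ=9.9, E[X²]=196.02; 4: μ=3.1, E[X²]=10.25.
E[X] = 0.15·8.2 + 0.2·5.1 + 0.42·9.9 + 0.23·3.1 = 7.121.
E[X²] = 0.15·68.93 + 0.2·26.5 + 0.42·196.02 + 0.23·10.25 = 100.325.
Var(X) = E[X²] − (E[X])² = 100.325 − 50.7086 = 49.6168.

49.6168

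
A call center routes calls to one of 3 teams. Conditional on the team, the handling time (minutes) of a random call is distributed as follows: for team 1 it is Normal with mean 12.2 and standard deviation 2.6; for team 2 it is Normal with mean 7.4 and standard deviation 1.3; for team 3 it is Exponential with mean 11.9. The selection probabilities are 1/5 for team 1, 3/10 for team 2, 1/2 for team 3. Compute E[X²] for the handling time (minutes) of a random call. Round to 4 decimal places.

189.6650

For each component E[X²] = Var + (mean)², giving 1: 155.6; 2: 56.45; 3: 283.22.
Overall E[X²] = 0.2·155.6 + 0.3·56.45 + 0.5·283.22 = 189.665.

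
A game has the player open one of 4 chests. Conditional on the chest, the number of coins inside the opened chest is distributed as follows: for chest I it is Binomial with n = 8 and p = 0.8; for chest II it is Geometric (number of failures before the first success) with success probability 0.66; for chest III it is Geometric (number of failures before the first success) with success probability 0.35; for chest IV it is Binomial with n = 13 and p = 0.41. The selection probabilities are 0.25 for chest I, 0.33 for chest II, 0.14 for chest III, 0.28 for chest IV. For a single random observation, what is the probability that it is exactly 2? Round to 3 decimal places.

Conditional on each chest, P(X = 2): I: 0.00114688; II: 0.076296; III: 0.147875; IV: 0.0395398.
By total probability, P(X = 2) = 0.25·0.00114688 + 0.33·0.076296 + 0.14·0.147875 + 0.28·0.0395398 = 0.057238.

0.057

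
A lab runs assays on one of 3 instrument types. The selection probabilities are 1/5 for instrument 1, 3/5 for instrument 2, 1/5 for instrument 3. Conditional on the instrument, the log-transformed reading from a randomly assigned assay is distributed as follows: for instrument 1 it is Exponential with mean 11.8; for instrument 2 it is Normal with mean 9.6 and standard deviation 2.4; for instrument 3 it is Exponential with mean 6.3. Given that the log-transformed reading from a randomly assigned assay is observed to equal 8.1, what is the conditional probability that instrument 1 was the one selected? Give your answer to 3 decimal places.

0.086

Likelihoods f(8.1 | ·): 1: 0.042658; 2: 0.136734; 3: 0.0438814.
Posterior ∝ prior × likelihood. Numerator for 1: 0.2·0.042658 = 0.0085316.
Normalizing constant: 0.2·0.042658 + 0.6·0.136734 + 0.2·0.0438814 = 0.0993481.
P(1 | observation) = 0.0085316 / 0.0993481 = 0.0858758.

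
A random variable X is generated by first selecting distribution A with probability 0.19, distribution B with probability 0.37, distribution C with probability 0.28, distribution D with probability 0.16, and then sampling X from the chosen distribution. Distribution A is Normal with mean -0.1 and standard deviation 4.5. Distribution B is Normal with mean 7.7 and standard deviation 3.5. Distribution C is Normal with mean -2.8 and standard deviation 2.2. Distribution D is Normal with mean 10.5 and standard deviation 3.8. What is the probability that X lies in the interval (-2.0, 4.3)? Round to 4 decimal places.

Conditional on each component, P(-2.0 < X < 4.3): A: 0.499476; B: 0.162877; C: 0.35744; D: 0.0508822.
By total probability, P(-2.0 < X < 4.3) = 0.19·0.499476 + 0.37·0.162877 + 0.28·0.35744 + 0.16·0.0508822 = 0.263389.

0.2634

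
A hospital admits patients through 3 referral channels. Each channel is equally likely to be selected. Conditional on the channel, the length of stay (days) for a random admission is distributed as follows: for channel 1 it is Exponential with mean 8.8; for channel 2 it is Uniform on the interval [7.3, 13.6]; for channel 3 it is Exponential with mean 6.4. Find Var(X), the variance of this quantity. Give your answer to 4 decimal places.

Per component, 1: μ=8.8, E[X²]=154.88; 2: μ=10.45, E[X²]=112.51; 3: μ=6.4, E[X²]=81.92.
E[X] = 0.333333·8.8 + 0.333333·10.45 + 0.333333·6.4 = 8.55.
E[X²] = 0.333333·154.88 + 0.333333·112.51 + 0.333333·81.92 = 116.437.
Var(X) = E[X²] − (E[X])² = 116.437 − 73.1025 = 43.3342.

43.3342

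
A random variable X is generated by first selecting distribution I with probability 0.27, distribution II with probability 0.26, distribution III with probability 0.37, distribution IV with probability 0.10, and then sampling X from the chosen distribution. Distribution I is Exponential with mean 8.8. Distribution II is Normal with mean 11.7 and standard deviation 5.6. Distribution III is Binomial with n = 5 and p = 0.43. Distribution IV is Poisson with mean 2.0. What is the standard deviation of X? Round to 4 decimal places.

6.8697

Per component, I: μ=8.8, E[X²]=154.88; II: μ=11.7, E[X²]=168.25; III: μ=2.15, E[X²]=5.848; IV: μ=2, E[X²]=6.
E[X] = 0.27·8.8 + 0.26·11.7 + 0.37·2.15 + 0.1·2 = 6.4135.
E[X²] = 0.27·154.88 + 0.26·168.25 + 0.37·5.848 + 0.1·6 = 88.3264.
Var(X) = E[X²] − (E[X])² = 88.3264 − 41.133 = 47.1934.
SD(X) = √47.1934 = 6.86974.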